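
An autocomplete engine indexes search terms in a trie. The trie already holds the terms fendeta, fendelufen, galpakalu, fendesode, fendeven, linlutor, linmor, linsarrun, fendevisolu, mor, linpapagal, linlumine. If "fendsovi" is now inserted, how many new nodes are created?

4

"fend" is already a path in the trie; the remaining "sovi" must be added.
New nodes needed: |"fendsovi"| − 4 = 8 − 4 = 4.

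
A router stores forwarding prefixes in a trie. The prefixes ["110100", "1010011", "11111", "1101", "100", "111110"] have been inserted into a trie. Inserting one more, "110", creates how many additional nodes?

0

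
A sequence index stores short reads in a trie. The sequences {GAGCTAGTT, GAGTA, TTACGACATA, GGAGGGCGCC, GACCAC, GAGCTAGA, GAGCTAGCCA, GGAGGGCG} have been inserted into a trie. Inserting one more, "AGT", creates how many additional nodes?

"AGT" shares no prefix with any stored word, so all 3 characters open new nodes.
3 − 0 = 3 new nodes.

3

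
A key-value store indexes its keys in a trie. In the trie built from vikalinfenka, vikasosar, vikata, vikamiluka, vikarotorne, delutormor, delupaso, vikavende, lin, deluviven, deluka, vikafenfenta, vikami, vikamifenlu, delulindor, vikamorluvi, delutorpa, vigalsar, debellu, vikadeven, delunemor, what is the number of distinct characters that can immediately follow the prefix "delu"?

6

The children of the "delu" node are the distinct next characters among strings starting with "delu".
Characters that immediately follow "delu" among the stored strings: {k, l, n, p, t, v}.
That node has 6 child edges.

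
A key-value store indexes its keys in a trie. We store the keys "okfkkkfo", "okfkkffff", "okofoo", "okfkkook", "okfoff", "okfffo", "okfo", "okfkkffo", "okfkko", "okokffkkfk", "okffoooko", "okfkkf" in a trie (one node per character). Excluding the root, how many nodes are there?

38

Trie structure (* marks end of a word):
(root)
└─ o
   └─ k
      ├─ f
      │  ├─ f
      │  │  ├─ f
      │  │  │  └─ o *
      │  │  └─ o
      │  │     └─ o
      │  │        └─ o
      │  │           └─ k
      │  │              └─ o *
      │  ├─ k
      │  │  └─ k
      │  │     ├─ f *
      │  │     │  └─ f
      │  │     │     ├─ f
      │  │     │     │  └─ f *
      │  │     │     └─ o *
      │  │     ├─ k
      │  │     │  └─ f
      │  │     │     └─ o *
      │  │     └─ o *
      │  │        └─ o
      │  │           └─ k *
      │  └─ o *
      │     └─ f
      │        └─ f *
      └─ o
         ├─ f
         │  └─ o
         │     └─ o *
         └─ k
            └─ f
               └─ f
                  └─ k
                     └─ k
                        └─ f
                           └─ k *
Counting every labelled node above: 38.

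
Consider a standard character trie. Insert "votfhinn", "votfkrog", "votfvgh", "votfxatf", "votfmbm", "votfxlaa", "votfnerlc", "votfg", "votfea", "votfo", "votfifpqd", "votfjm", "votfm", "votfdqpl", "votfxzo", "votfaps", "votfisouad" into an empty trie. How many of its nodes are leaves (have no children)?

16

Leaves are exactly the stored words that no other stored word extends.
Those words: "votfaps", "votfdqpl", "votfea", "votfg", "votfhinn", "votfifpqd", "votfisouad", "votfjm", "votfkrog", "votfmbm", "votfnerlc", "votfo", "votfvgh", "votfxatf", "votfxlaa", "votfxzo"
Leaf count: 16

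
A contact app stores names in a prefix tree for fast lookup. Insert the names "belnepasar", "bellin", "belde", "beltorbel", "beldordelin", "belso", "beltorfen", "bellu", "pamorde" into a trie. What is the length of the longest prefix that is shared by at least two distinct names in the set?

Look for the deepest trie node that still has at least two words in its subtree.
"beltorbel" and "beltorfen" agree on "beltor" (6 characters) before diverging; nothing deeper is shared.
Longest shared-prefix length: 6

6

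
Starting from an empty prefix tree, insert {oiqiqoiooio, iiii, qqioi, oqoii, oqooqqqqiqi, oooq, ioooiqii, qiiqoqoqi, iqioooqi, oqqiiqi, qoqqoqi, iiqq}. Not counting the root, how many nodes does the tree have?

70

Insert word by word; a character creates a node only if that edge doesn't already exist:
  "oiqiqoiooio" → 11 new (o, i, q, i, q, o, i, o, o, i, o)
  "iiii" → 4 new (i, i, i, i)
  "qqioi" → 5 new (q, q, i, o, i)
  "oqoii" → prefix "o" already present; 4 new (q, o, i, i)
  "oqooqqqqiqi" → prefix "oqo" already present; 8 new (o, q, q, q, q, i, q, i)
  "oooq" → prefix "o" already present; 3 new (o, o, q)
  "ioooiqii" → prefix "i" already present; 7 new (o, o, o, i, q, i, i)
  "qiiqoqoqi" → prefix "q" already present; 8 new (i, i, q, o, q, o, q, i)
  "iqioooqi" → prefix "i" already present; 7 new (q, i, o, o, o, q, i)
  "oqqiiqi" → prefix "oq" already present; 5 new (q, i, i, q, i)
  "qoqqoqi" → prefix "q" already present; 6 new (o, q, q, o, q, i)
  "iiqq" → prefix "ii" already present; 2 new (q, q)
Total nodes = 11 + 4 + 5 + 4 + 8 + 3 + 7 + 8 + 7 + 5 + 6 + 2 = 70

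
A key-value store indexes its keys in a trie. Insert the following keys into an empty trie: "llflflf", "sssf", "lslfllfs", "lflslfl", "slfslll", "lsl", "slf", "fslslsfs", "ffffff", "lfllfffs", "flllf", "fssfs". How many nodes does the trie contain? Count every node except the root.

55

Insert word by word; a character creates a node only if that edge doesn't already exist:
  "llflflf" → 7 new (l, l, f, l, f, l, f)
  "sssf" → 4 new (s, s, s, f)
  "lslfllfs" → prefix "l" already present; 7 new (s, l, f, l, l, f, s)
  "lflslfl" → prefix "l" already present; 6 new (f, l, s, l, f, l)
  "slfslll" → prefix "s" already present; 6 new (l, f, s, l, l, l)
  "lsl" → prefix "lsl" already present; 0 new (none)
  "slf" → prefix "slf" already present; 0 new (none)
  "fslslsfs" → 8 new (f, s, l, s, l, s, f, s)
  "ffffff" → prefix "f" already present; 5 new (f, f, f, f, f)
  "lfllfffs" → prefix "lfl" already present; 5 new (l, f, f, f, s)
  "flllf" → prefix "f" already present; 4 new (l, l, l, f)
  "fssfs" → prefix "fs" already present; 3 new (s, f, s)
Total nodes = 7 + 4 + 7 + 6 + 6 + 0 + 0 + 8 + 5 + 5 + 4 + 3 = 55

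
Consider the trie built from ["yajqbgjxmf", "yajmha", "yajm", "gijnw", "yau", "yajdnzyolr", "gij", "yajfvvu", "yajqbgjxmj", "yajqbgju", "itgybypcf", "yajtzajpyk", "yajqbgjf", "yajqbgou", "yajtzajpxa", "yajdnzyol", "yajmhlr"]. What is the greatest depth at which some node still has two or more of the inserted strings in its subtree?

Equivalently: take the maximum, over all pairs, of their longest common prefix length.
e.g. "yajdnzyol" and "yajdnzyolr" share the prefix "yajdnzyol" of length 9; no pair shares a longer one.
Longest shared-prefix length: 9

9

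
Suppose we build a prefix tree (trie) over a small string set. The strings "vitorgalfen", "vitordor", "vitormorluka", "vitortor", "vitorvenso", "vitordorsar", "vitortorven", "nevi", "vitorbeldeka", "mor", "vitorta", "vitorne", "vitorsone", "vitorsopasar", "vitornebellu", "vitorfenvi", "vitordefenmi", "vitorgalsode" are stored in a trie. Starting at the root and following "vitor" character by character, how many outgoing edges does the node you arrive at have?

9

Follow the path "vitor" to its node, then look at its outgoing edges.
Distinct next characters after "vitor": b, d, f, g, m, n, s, t, v.
That node has 9 child edges.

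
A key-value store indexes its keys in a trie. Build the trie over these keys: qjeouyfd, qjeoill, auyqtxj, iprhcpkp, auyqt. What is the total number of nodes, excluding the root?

26

For each word, the new-node count is its length minus the longest prefix already in the trie:
  "qjeouyfd" → 8 new (q, j, e, o, u, y, f, d)
  "qjeoill" → prefix "qjeo" already present; 3 new (i, l, l)
  "auyqtxj" → 7 new (a, u, y, q, t, x, j)
  "iprhcpkp" → 8 new (i, p, r, h, c, p, k, p)
  "auyqt" → prefix "auyqt" already present; 0 new (none)
Total nodes = 8 + 3 + 7 + 8 + 0 = 26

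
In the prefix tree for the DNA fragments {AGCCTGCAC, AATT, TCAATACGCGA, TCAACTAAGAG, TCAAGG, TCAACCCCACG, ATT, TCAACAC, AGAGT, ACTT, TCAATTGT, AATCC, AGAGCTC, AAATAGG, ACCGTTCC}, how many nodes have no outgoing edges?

Leaves are exactly the stored words that no other stored word extends.
Those words: "AAATAGG", "AATCC", "AATT", "ACCGTTCC", "ACTT", "AGAGCTC", "AGAGT", "AGCCTGCAC", "ATT", "TCAACAC", "TCAACCCCACG", "TCAACTAAGAG", "TCAAGG", "TCAATACGCGA", "TCAATTGT"
Leaf count: 15

15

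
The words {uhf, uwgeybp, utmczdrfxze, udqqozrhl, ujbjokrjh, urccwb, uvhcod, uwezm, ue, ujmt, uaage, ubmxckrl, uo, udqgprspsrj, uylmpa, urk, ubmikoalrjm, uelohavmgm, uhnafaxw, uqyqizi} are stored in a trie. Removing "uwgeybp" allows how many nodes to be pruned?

5

A node on "uwgeybp"'s path can go only if nothing else ends at it or branches off below it.
The suffix "geybp" (5 nodes) is used only by "uwgeybp"; the node for "uw" still has the child "e", so pruning stops there.
Nodes removed: 5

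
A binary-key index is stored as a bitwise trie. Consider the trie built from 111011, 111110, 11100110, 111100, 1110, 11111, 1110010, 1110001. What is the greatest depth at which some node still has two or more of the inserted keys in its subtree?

The deepest shared node is where two words last agree before diverging.
"1110010" and "11100110" agree on "111001" (6 characters) before diverging; nothing deeper is shared.
Longest shared-prefix length: 6

6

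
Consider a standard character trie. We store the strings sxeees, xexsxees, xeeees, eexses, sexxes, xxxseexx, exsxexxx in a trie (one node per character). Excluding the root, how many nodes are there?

Insert word by word; a character creates a node only if that edge doesn't already exist:
  "sxeees" → 6 new (s, x, e, e, e, s)
  "xexsxees" → 8 new (x, e, x, s, x, e, e, s)
  "xeeees" → prefix "xe" already present; 4 new (e, e, e, s)
  "eexses" → 6 new (e, e, x, s, e, s)
  "sexxes" → prefix "s" already present; 5 new (e, x, x, e, s)
  "xxxseexx" → prefix "x" already present; 7 new (x, x, s, e, e, x, x)
  "exsxexxx" → prefix "e" already present; 7 new (x, s, x, e, x, x, x)
Total nodes = 6 + 8 + 4 + 6 + 5 + 7 + 7 = 43

43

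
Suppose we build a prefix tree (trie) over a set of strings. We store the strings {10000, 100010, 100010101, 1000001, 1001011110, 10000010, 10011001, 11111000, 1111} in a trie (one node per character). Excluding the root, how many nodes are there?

Count nodes per top-level branch (shared prefixes stored once):
  '1'-branch (10000, 1000001, 10000010, 100010, 100010101, 1001011110, 10011001, 1111, 11111000): 31 nodes
Sum: 31

31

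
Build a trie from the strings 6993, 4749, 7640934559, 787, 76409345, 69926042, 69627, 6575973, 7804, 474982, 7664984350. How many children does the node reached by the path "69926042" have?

0

Follow the path "69926042" to its node, then look at its outgoing edges.
No stored string extends past "69926042".
That node has 0 child edges.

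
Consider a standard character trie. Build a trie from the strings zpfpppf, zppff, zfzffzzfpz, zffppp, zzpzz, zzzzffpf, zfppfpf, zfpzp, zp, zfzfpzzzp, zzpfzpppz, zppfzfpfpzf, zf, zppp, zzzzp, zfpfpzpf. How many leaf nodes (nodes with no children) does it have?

Leaves are exactly the stored words that no other stored word extends.
Those words: "zffppp", "zfpfpzpf", "zfppfpf", "zfpzp", "zfzffzzfpz", "zfzfpzzzp", "zpfpppf", "zppff", "zppfzfpfpzf", "zppp", "zzpfzpppz", "zzpzz", "zzzzffpf", "zzzzp"
Leaf count: 14

14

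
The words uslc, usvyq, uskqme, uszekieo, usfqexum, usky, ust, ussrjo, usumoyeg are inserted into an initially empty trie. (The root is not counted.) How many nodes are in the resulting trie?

Trie structure (* marks end of a word):
(root)
└─ u
   └─ s
      ├─ f
      │  └─ q
      │     └─ e
      │        └─ x
      │           └─ u
      │              └─ m *
      ├─ k
      │  ├─ q
      │  │  └─ m
      │  │     └─ e *
      │  └─ y *
      ├─ l
      │  └─ c *
      ├─ s
      │  └─ r
      │     └─ j
      │        └─ o *
      ├─ t *
      ├─ u
      │  └─ m
      │     └─ o
      │        └─ y
      │           └─ e
      │              └─ g *
      ├─ v
      │  └─ y
      │     └─ q *
      └─ z
         └─ e
            └─ k
               └─ i
                  └─ e
                     └─ o *
Counting every labelled node above: 35.

35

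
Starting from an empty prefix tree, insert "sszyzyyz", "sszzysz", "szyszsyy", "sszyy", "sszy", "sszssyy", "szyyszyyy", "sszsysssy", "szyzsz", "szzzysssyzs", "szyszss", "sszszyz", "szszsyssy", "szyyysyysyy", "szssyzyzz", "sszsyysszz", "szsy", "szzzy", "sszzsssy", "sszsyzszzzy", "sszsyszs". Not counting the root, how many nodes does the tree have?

89

Count nodes per top-level branch (shared prefixes stored once):
  's'-branch (sszssyy, sszsysssy, sszsyszs, sszsyysszz, sszsyzszzzy, sszszyz, sszy, sszyy, sszyzyyz, sszzsssy, sszzysz, szssyzyzz, szsy, szszsyssy, szyszss, szyszsyy, szyyszyyy, szyyysyysyy, szyzsz, szzzy, szzzysssyzs): 89 nodes
Sum: 89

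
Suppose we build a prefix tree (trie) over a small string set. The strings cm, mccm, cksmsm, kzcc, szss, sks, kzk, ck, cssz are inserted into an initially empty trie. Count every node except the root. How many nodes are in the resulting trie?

25

For each word, the new-node count is its length minus the longest prefix already in the trie:
  "cm" → 2 new (c, m)
  "mccm" → 4 new (m, c, c, m)
  "cksmsm" → prefix "c" already present; 5 new (k, s, m, s, m)
  "kzcc" → 4 new (k, z, c, c)
  "szss" → 4 new (s, z, s, s)
  "sks" → prefix "s" already present; 2 new (k, s)
  "kzk" → prefix "kz" already present; 1 new (k)
  "ck" → prefix "ck" already present; 0 new (none)
  "cssz" → prefix "c" already present; 3 new (s, s, z)
Total nodes = 2 + 4 + 5 + 4 + 4 + 2 + 1 + 0 + 3 = 25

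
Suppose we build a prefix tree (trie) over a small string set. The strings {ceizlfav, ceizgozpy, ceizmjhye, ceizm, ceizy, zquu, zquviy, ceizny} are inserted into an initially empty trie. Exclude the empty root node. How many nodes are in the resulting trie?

Trace insertions, counting only characters that open a new branch:
  "ceizlfav" → 8 new (c, e, i, z, l, f, a, v)
  "ceizgozpy" → prefix "ceiz" already present; 5 new (g, o, z, p, y)
  "ceizmjhye" → prefix "ceiz" already present; 5 new (m, j, h, y, e)
  "ceizm" → prefix "ceizm" already present; 0 new (none)
  "ceizy" → prefix "ceiz" already present; 1 new (y)
  "zquu" → 4 new (z, q, u, u)
  "zquviy" → prefix "zqu" already present; 3 new (v, i, y)
  "ceizny" → prefix "ceiz" already present; 2 new (n, y)
Total nodes = 8 + 5 + 5 + 0 + 1 + 4 + 3 + 2 = 28

28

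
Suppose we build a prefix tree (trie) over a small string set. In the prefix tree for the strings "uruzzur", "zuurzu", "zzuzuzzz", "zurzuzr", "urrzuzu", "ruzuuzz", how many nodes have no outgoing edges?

Leaves are exactly the stored words that no other stored word extends.
Those words: "ruzuuzz", "urrzuzu", "uruzzur", "zurzuzr", "zuurzu", "zzuzuzzz"
Leaf count: 6

6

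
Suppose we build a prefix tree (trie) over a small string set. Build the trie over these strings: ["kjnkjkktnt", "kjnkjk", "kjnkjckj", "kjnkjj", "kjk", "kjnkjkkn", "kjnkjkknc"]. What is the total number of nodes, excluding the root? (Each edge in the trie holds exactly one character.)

17

Trace insertions, counting only characters that open a new branch:
  "kjnkjkktnt" → 10 new (k, j, n, k, j, k, k, t, n, t)
  "kjnkjk" → prefix "kjnkjk" already present; 0 new (none)
  "kjnkjckj" → prefix "kjnkj" already present; 3 new (c, k, j)
  "kjnkjj" → prefix "kjnkj" already present; 1 new (j)
  "kjk" → prefix "kj" already present; 1 new (k)
  "kjnkjkkn" → prefix "kjnkjkk" already present; 1 new (n)
  "kjnkjkknc" → prefix "kjnkjkkn" already present; 1 new (c)
Total nodes = 10 + 0 + 3 + 1 + 1 + 1 + 1 = 17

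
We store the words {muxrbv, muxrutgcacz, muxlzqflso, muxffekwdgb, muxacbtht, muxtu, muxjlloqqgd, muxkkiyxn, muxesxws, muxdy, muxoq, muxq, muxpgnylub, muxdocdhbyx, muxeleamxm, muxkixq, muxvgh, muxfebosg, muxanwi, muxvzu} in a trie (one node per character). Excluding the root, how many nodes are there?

For each word, the new-node count is its length minus the longest prefix already in the trie:
  "muxrbv" → 6 new (m, u, x, r, b, v)
  "muxrutgcacz" → prefix "muxr" already present; 7 new (u, t, g, c, a, c, z)
  "muxlzqflso" → prefix "mux" already present; 7 new (l, z, q, f, l, s, o)
  "muxffekwdgb" → prefix "mux" already present; 8 new (f, f, e, k, w, d, g, b)
  "muxacbtht" → prefix "mux" already present; 6 new (a, c, b, t, h, t)
  "muxtu" → prefix "mux" already present; 2 new (t, u)
  "muxjlloqqgd" → prefix "mux" already present; 8 new (j, l, l, o, q, q, g, d)
  "muxkkiyxn" → prefix "mux" already present; 6 new (k, k, i, y, x, n)
  "muxesxws" → prefix "mux" already present; 5 new (e, s, x, w, s)
  "muxdy" → prefix "mux" already present; 2 new (d, y)
  "muxoq" → prefix "mux" already present; 2 new (o, q)
  "muxq" → prefix "mux" already present; 1 new (q)
  "muxpgnylub" → prefix "mux" already present; 7 new (p, g, n, y, l, u, b)
  "muxdocdhbyx" → prefix "muxd" already present; 7 new (o, c, d, h, b, y, x)
  "muxeleamxm" → prefix "muxe" already present; 6 new (l, e, a, m, x, m)
  "muxkixq" → prefix "muxk" already present; 3 new (i, x, q)
  "muxvgh" → prefix "mux" already present; 3 new (v, g, h)
  "muxfebosg" → prefix "muxf" already present; 5 new (e, b, o, s, g)
  "muxanwi" → prefix "muxa" already present; 3 new (n, w, i)
  "muxvzu" → prefix "muxv" already present; 2 new (z, u)
Total nodes = 6 + 7 + 7 + 8 + 6 + 2 + 8 + 6 + 5 + 2 + 2 + 1 + 7 + 7 + 6 + 3 + 3 + 5 + 3 + 2 = 96

96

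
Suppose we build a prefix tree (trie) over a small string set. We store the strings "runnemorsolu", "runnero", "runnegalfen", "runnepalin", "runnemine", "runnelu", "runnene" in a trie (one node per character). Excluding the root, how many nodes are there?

32

For each word, the new-node count is its length minus the longest prefix already in the trie:
  "runnemorsolu" → 12 new (r, u, n, n, e, m, o, r, s, o, l, u)
  "runnero" → prefix "runne" already present; 2 new (r, o)
  "runnegalfen" → prefix "runne" already present; 6 new (g, a, l, f, e, n)
  "runnepalin" → prefix "runne" already present; 5 new (p, a, l, i, n)
  "runnemine" → prefix "runnem" already present; 3 new (i, n, e)
  "runnelu" → prefix "runne" already present; 2 new (l, u)
  "runnene" → prefix "runne" already present; 2 new (n, e)
Total nodes = 12 + 2 + 6 + 5 + 3 + 2 + 2 = 32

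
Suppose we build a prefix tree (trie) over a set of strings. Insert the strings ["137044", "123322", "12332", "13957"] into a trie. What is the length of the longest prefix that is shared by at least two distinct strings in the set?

Equivalently: take the maximum, over all pairs, of their longest common prefix length.
e.g. "12332" and "123322" share the prefix "12332" of length 5; no pair shares a longer one.
Longest shared-prefix length: 5

5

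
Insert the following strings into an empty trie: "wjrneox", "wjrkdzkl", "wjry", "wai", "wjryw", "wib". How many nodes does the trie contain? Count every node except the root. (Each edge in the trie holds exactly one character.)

18

Trie structure (* marks end of a word):
(root)
└─ w
   ├─ a
   │  └─ i *
   ├─ i
   │  └─ b *
   └─ j
      └─ r
         ├─ k
         │  └─ d
         │     └─ z
         │        └─ k
         │           └─ l *
         ├─ n
         │  └─ e
         │     └─ o
         │        └─ x *
         └─ y *
            └─ w *
Counting every labelled node above: 18.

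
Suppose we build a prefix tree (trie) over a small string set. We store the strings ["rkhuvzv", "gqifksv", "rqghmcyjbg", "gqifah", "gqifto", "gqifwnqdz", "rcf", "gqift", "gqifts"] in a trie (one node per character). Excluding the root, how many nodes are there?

35

Trie structure (* marks end of a word):
(root)
├─ g
│  └─ q
│     └─ i
│        └─ f
│           ├─ a
│           │  └─ h *
│           ├─ k
│           │  └─ s
│           │     └─ v *
│           ├─ t *
│           │  ├─ o *
│           │  └─ s *
│           └─ w
│              └─ n
│                 └─ q
│                    └─ d
│                       └─ z *
└─ r
   ├─ c
   │  └─ f *
   ├─ k
   │  └─ h
   │     └─ u
   │        └─ v
   │           └─ z
   │              └─ v *
   └─ q
      └─ g
         └─ h
            └─ m
               └─ c
                  └─ y
                     └─ j
                        └─ b
                           └─ g *
Counting every labelled node above: 35.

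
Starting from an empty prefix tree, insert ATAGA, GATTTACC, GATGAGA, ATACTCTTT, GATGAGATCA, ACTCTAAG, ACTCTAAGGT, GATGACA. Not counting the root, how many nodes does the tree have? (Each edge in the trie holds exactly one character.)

For each word, the new-node count is its length minus the longest prefix already in the trie:
  "ATAGA" → 5 new (A, T, A, G, A)
  "GATTTACC" → 8 new (G, A, T, T, T, A, C, C)
  "GATGAGA" → prefix "GAT" already present; 4 new (G, A, G, A)
  "ATACTCTTT" → prefix "ATA" already present; 6 new (C, T, C, T, T, T)
  "GATGAGATCA" → prefix "GATGAGA" already present; 3 new (T, C, A)
  "ACTCTAAG" → prefix "A" already present; 7 new (C, T, C, T, A, A, G)
  "ACTCTAAGGT" → prefix "ACTCTAAG" already present; 2 new (G, T)
  "GATGACA" → prefix "GATGA" already present; 2 new (C, A)
Total nodes = 5 + 8 + 4 + 6 + 3 + 7 + 2 + 2 = 37

37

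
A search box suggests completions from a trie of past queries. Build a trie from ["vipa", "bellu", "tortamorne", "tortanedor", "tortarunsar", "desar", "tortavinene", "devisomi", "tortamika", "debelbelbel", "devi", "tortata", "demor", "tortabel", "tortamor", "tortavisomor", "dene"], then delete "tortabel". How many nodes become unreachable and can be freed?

Walk "tortabel" from the leaf back toward the root, removing each node that no remaining word uses.
The suffix "bel" (3 nodes) is used only by "tortabel"; the node for "torta" still has the child "m", so pruning stops there.
Nodes removed: 3

3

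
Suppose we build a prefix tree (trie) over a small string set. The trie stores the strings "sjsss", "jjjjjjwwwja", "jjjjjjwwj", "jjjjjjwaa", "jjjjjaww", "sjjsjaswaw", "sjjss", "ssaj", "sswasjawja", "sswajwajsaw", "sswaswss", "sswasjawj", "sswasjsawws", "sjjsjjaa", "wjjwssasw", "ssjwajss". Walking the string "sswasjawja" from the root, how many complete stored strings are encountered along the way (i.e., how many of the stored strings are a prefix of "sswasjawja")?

2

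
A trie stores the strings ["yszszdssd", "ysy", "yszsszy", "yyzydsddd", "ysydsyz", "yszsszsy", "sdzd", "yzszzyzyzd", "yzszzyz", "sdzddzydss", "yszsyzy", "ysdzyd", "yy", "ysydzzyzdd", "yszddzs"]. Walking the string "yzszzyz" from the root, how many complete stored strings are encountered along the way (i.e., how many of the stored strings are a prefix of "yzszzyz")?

1

Check each prefix of "yzszzyz" against the stored set — each match is an end-marker on the path.
Prefixes of the query that are stored words: "yzszzyz"
Count: 1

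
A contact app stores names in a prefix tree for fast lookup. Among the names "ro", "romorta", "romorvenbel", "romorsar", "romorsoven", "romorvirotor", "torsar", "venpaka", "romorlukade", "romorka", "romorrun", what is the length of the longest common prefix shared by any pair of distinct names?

The deepest shared node is where two words last agree before diverging.
"romorsar" and "romorsoven" agree on "romors" (6 characters) before diverging; nothing deeper is shared.
Longest shared-prefix length: 6

6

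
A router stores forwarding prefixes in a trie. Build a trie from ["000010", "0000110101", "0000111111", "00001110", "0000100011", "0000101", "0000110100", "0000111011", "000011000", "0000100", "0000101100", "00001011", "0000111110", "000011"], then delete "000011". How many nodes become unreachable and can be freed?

After clearing the end-marker at "000011", prune upward until reaching a node still needed by another word.
Every node on "000011" is still needed (e.g. by "0000110101"), so nothing is freed.
Nodes removed: 0

0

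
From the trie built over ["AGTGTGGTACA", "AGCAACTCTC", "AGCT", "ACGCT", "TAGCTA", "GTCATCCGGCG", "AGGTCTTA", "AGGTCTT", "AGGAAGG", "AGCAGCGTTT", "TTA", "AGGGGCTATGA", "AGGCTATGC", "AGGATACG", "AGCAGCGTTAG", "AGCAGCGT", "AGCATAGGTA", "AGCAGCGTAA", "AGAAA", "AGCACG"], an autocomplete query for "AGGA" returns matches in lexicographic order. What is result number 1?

AGGAAGG

Filter for "AGGA…" and sort: "AGGAAGG", "AGGATACG"
The 1st is AGGAAGG.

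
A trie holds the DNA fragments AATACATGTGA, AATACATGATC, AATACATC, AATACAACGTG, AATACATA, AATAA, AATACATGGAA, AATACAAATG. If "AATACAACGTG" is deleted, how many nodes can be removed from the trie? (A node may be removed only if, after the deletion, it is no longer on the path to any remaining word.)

4

After clearing the end-marker at "AATACAACGTG", prune upward until reaching a node still needed by another word.
The suffix "CGTG" (4 nodes) is used only by "AATACAACGTG"; the node for "AATACAA" still has the child "A", so pruning stops there.
Nodes removed: 4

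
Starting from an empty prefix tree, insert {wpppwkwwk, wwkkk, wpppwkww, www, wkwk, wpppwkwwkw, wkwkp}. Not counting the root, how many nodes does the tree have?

Trie structure (* marks end of a word):
(root)
└─ w
   ├─ k
   │  └─ w
   │     └─ k *
   │        └─ p *
   ├─ p
   │  └─ p
   │     └─ p
   │        └─ w
   │           └─ k
   │              └─ w
   │                 └─ w *
   │                    └─ k *
   │                       └─ w *
   └─ w
      ├─ k
      │  └─ k
      │     └─ k *
      └─ w *
Counting every labelled node above: 19.

19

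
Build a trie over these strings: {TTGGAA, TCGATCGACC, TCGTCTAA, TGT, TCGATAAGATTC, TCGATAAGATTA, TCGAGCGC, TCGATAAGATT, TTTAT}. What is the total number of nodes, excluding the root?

Insert word by word; a character creates a node only if that edge doesn't already exist:
  "TTGGAA" → 6 new (T, T, G, G, A, A)
  "TCGATCGACC" → prefix "T" already present; 9 new (C, G, A, T, C, G, A, C, C)
  "TCGTCTAA" → prefix "TCG" already present; 5 new (T, C, T, A, A)
  "TGT" → prefix "T" already present; 2 new (G, T)
  "TCGATAAGATTC" → prefix "TCGAT" already present; 7 new (A, A, G, A, T, T, C)
  "TCGATAAGATTA" → prefix "TCGATAAGATT" already present; 1 new (A)
  "TCGAGCGC" → prefix "TCGA" already present; 4 new (G, C, G, C)
  "TCGATAAGATT" → prefix "TCGATAAGATT" already present; 0 new (none)
  "TTTAT" → prefix "TT" already present; 3 new (T, A, T)
Total nodes = 6 + 9 + 5 + 2 + 7 + 1 + 4 + 0 + 3 = 37

37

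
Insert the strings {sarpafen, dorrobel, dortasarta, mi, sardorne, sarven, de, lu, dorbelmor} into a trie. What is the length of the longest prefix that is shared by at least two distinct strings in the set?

3

The deepest shared node is where two words last agree before diverging.
e.g. "dorbelmor" and "dorrobel" share the prefix "dor" of length 3; no pair shares a longer one.
Longest shared-prefix length: 3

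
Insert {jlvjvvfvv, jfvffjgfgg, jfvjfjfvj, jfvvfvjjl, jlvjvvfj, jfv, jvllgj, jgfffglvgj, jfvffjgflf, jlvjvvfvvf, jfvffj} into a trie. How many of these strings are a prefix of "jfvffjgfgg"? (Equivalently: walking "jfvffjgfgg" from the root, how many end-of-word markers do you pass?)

3

Check each prefix of "jfvffjgfgg" against the stored set — each match is an end-marker on the path.
Prefixes of the query that are stored words: "jfv", "jfvffj", "jfvffjgfgg"
Count: 3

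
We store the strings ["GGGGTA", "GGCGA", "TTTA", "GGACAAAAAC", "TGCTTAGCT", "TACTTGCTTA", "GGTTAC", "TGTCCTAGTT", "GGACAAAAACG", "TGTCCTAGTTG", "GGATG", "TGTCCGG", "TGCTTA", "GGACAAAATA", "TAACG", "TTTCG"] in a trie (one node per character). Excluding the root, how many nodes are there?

63

Trace insertions, counting only characters that open a new branch:
  "GGGGTA" → 6 new (G, G, G, G, T, A)
  "GGCGA" → prefix "GG" already present; 3 new (C, G, A)
  "TTTA" → 4 new (T, T, T, A)
  "GGACAAAAAC" → prefix "GG" already present; 8 new (A, C, A, A, A, A, A, C)
  "TGCTTAGCT" → prefix "T" already present; 8 new (G, C, T, T, A, G, C, T)
  "TACTTGCTTA" → prefix "T" already present; 9 new (A, C, T, T, G, C, T, T, A)
  "GGTTAC" → prefix "GG" already present; 4 new (T, T, A, C)
  "TGTCCTAGTT" → prefix "TG" already present; 8 new (T, C, C, T, A, G, T, T)
  "GGACAAAAACG" → prefix "GGACAAAAAC" already present; 1 new (G)
  "TGTCCTAGTTG" → prefix "TGTCCTAGTT" already present; 1 new (G)
  "GGATG" → prefix "GGA" already present; 2 new (T, G)
  "TGTCCGG" → prefix "TGTCC" already present; 2 new (G, G)
  "TGCTTA" → prefix "TGCTTA" already present; 0 new (none)
  "GGACAAAATA" → prefix "GGACAAAA" already present; 2 new (T, A)
  "TAACG" → prefix "TA" already present; 3 new (A, C, G)
  "TTTCG" → prefix "TTT" already present; 2 new (C, G)
Total nodes = 6 + 3 + 4 + 8 + 8 + 9 + 4 + 8 + 1 + 1 + 2 + 2 + 0 + 2 + 3 + 2 = 63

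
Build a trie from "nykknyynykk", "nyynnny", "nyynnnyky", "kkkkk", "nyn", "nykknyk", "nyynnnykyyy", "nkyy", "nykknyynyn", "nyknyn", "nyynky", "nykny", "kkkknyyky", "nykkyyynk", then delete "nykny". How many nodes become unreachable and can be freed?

After clearing the end-marker at "nykny", prune upward until reaching a node still needed by another word.
Every node on "nykny" is still needed (e.g. by "nyknyn"), so nothing is freed.
Nodes removed: 0

0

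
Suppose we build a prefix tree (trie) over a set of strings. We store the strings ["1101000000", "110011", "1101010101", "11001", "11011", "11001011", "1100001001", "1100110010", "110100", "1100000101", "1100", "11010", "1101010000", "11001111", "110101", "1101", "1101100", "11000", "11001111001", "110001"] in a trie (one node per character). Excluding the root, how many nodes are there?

47

For each word, the new-node count is its length minus the longest prefix already in the trie:
  "1101000000" → 10 new (1, 1, 0, 1, 0, 0, 0, 0, 0, 0)
  "110011" → prefix "110" already present; 3 new (0, 1, 1)
  "1101010101" → prefix "11010" already present; 5 new (1, 0, 1, 0, 1)
  "11001" → prefix "11001" already present; 0 new (none)
  "11011" → prefix "1101" already present; 1 new (1)
  "11001011" → prefix "11001" already present; 3 new (0, 1, 1)
  "1100001001" → prefix "1100" already present; 6 new (0, 0, 1, 0, 0, 1)
  "1100110010" → prefix "110011" already present; 4 new (0, 0, 1, 0)
  "110100" → prefix "110100" already present; 0 new (none)
  "1100000101" → prefix "110000" already present; 4 new (0, 1, 0, 1)
  "1100" → prefix "1100" already present; 0 new (none)
  "11010" → prefix "11010" already present; 0 new (none)
  "1101010000" → prefix "1101010" already present; 3 new (0, 0, 0)
  "11001111" → prefix "110011" already present; 2 new (1, 1)
  "110101" → prefix "110101" already present; 0 new (none)
  "1101" → prefix "1101" already present; 0 new (none)
  "1101100" → prefix "11011" already present; 2 new (0, 0)
  "11000" → prefix "11000" already present; 0 new (none)
  "11001111001" → prefix "11001111" already present; 3 new (0, 0, 1)
  "110001" → prefix "11000" already present; 1 new (1)
Total nodes = 10 + 3 + 5 + 0 + 1 + 3 + 6 + 4 + 0 + 4 + 0 + 0 + 3 + 2 + 0 + 0 + 2 + 0 + 3 + 1 = 47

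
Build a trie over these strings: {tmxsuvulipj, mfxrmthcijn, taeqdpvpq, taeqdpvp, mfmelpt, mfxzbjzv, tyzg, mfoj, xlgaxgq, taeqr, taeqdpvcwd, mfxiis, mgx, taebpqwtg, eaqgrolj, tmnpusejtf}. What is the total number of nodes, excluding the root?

Insert word by word; a character creates a node only if that edge doesn't already exist:
  "tmxsuvulipj" → 11 new (t, m, x, s, u, v, u, l, i, p, j)
  "mfxrmthcijn" → 11 new (m, f, x, r, m, t, h, c, i, j, n)
  "taeqdpvpq" → prefix "t" already present; 8 new (a, e, q, d, p, v, p, q)
  "taeqdpvp" → prefix "taeqdpvp" already present; 0 new (none)
  "mfmelpt" → prefix "mf" already present; 5 new (m, e, l, p, t)
  "mfxzbjzv" → prefix "mfx" already present; 5 new (z, b, j, z, v)
  "tyzg" → prefix "t" already present; 3 new (y, z, g)
  "mfoj" → prefix "mf" already present; 2 new (o, j)
  "xlgaxgq" → 7 new (x, l, g, a, x, g, q)
  "taeqr" → prefix "taeq" already present; 1 new (r)
  "taeqdpvcwd" → prefix "taeqdpv" already present; 3 new (c, w, d)
  "mfxiis" → prefix "mfx" already present; 3 new (i, i, s)
  "mgx" → prefix "m" already present; 2 new (g, x)
  "taebpqwtg" → prefix "tae" already present; 6 new (b, p, q, w, t, g)
  "eaqgrolj" → 8 new (e, a, q, g, r, o, l, j)
  "tmnpusejtf" → prefix "tm" already present; 8 new (n, p, u, s, e, j, t, f)
Total nodes = 11 + 11 + 8 + 0 + 5 + 5 + 3 + 2 + 7 + 1 + 3 + 3 + 2 + 6 + 8 + 8 = 83

83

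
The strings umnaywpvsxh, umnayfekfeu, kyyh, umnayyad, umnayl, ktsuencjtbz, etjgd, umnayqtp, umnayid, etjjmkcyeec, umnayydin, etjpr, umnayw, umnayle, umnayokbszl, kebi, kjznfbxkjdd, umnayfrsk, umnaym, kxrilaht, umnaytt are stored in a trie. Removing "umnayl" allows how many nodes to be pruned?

After clearing the end-marker at "umnayl", prune upward until reaching a node still needed by another word.
Every node on "umnayl" is still needed (e.g. by "umnayle"), so nothing is freed.
Nodes removed: 0

0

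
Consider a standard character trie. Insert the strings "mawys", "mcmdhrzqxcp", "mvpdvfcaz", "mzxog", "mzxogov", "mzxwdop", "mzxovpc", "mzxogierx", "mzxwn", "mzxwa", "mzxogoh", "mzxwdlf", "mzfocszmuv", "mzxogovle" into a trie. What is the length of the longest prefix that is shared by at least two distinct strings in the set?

The deepest shared node is where two words last agree before diverging.
"mzxogov" and "mzxogovle" agree on "mzxogov" (7 characters) before diverging; nothing deeper is shared.
Longest shared-prefix length: 7

7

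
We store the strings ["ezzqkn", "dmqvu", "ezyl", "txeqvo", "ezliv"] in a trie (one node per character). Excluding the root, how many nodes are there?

22

Trie structure (* marks end of a word):
(root)
├─ d
│  └─ m
│     └─ q
│        └─ v
│           └─ u *
├─ e
│  └─ z
│     ├─ l
│     │  └─ i
│     │     └─ v *
│     ├─ y
│     │  └─ l *
│     └─ z
│        └─ q
│           └─ k
│              └─ n *
└─ t
   └─ x
      └─ e
         └─ q
            └─ v
               └─ o *
Counting every labelled node above: 22.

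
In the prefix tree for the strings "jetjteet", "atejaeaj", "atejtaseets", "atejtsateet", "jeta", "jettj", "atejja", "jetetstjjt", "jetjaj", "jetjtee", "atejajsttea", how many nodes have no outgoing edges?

10

Leaves are exactly the stored words that no other stored word extends.
Those words: "atejaeaj", "atejajsttea", "atejja", "atejtaseets", "atejtsateet", "jeta", "jetetstjjt", "jetjaj", "jetjteet", "jettj"
Leaf count: 10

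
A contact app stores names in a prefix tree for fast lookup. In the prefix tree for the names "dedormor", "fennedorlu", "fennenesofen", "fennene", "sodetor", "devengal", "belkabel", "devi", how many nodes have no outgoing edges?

7

A leaf is a node with no children — equivalently, the end of a word that is not a proper prefix of any other stored word.
Those words: "belkabel", "dedormor", "devengal", "devi", "fennedorlu", "fennenesofen", "sodetor"
Leaf count: 7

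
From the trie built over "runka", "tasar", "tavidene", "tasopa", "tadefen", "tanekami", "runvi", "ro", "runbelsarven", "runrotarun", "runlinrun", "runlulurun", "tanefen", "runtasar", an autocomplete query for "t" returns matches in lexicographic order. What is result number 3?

DFS of the "t" subtree visits, in order: "tadefen", "tanefen", "tanekami", "tasar", "tasopa", "tavidene"
The 3rd is tanekami.

tanekami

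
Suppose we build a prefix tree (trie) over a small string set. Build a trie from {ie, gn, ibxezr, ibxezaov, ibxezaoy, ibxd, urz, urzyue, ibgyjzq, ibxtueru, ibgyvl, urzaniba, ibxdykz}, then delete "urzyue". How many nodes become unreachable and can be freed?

Walk "urzyue" from the leaf back toward the root, removing each node that no remaining word uses.
The suffix "yue" (3 nodes) is used only by "urzyue"; the node for "urz" still has the child "a", so pruning stops there.
Nodes removed: 3

3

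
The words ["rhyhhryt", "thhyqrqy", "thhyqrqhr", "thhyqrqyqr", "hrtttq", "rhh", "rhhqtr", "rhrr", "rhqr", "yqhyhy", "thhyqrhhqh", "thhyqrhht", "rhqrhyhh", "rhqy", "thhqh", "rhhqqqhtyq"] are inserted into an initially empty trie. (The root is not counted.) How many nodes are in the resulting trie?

58

Count nodes per top-level branch (shared prefixes stored once):
  'h'-branch (hrtttq): 6 nodes
  'r'-branch (rhh, rhhqqqhtyq, rhhqtr, rhqr, rhqrhyhh, rhqy, rhrr, rhyhhryt): 27 nodes
  't'-branch (thhqh, thhyqrhhqh, thhyqrhht, thhyqrqhr, thhyqrqy, thhyqrqyqr): 19 nodes
  'y'-branch (yqhyhy): 6 nodes
Sum: 58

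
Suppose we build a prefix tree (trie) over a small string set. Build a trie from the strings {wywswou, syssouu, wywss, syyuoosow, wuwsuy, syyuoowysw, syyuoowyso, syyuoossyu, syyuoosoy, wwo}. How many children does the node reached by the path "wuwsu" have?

Walk "wuwsu" from the root, arriving at one node.
Characters that immediately follow "wuwsu" among the stored strings: {y}.
That node has 1 child edge.

1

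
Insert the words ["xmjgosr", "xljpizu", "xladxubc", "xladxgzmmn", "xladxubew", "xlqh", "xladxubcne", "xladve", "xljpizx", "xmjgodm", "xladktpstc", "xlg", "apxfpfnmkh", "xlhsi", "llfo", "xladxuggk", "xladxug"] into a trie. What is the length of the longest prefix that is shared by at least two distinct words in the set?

8

The deepest shared node is where two words last agree before diverging.
"xladxubc" and "xladxubcne" agree on "xladxubc" (8 characters) before diverging; nothing deeper is shared.
Longest shared-prefix length: 8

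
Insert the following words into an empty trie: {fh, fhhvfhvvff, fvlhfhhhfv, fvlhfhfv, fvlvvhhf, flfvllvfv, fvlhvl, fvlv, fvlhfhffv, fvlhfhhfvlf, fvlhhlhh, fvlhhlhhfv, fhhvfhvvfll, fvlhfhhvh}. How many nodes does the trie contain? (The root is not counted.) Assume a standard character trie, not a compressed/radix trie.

For each word, the new-node count is its length minus the longest prefix already in the trie:
  "fh" → 2 new (f, h)
  "fhhvfhvvff" → prefix "fh" already present; 8 new (h, v, f, h, v, v, f, f)
  "fvlhfhhhfv" → prefix "f" already present; 9 new (v, l, h, f, h, h, h, f, v)
  "fvlhfhfv" → prefix "fvlhfh" already present; 2 new (f, v)
  "fvlvvhhf" → prefix "fvl" already present; 5 new (v, v, h, h, f)
  "flfvllvfv" → prefix "f" already present; 8 new (l, f, v, l, l, v, f, v)
  "fvlhvl" → prefix "fvlh" already present; 2 new (v, l)
  "fvlv" → prefix "fvlv" already present; 0 new (none)
  "fvlhfhffv" → prefix "fvlhfhf" already present; 2 new (f, v)
  "fvlhfhhfvlf" → prefix "fvlhfhh" already present; 4 new (f, v, l, f)
  "fvlhhlhh" → prefix "fvlh" already present; 4 new (h, l, h, h)
  "fvlhhlhhfv" → prefix "fvlhhlhh" already present; 2 new (f, v)
  "fhhvfhvvfll" → prefix "fhhvfhvvf" already present; 2 new (l, l)
  "fvlhfhhvh" → prefix "fvlhfhh" already present; 2 new (v, h)
Total nodes = 2 + 8 + 9 + 2 + 5 + 8 + 2 + 0 + 2 + 4 + 4 + 2 + 2 + 2 = 52

52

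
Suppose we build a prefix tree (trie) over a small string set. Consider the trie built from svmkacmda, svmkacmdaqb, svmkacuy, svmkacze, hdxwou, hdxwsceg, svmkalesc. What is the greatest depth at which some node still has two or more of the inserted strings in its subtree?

Equivalently: take the maximum, over all pairs, of their longest common prefix length.
e.g. "svmkacmda" and "svmkacmdaqb" share the prefix "svmkacmda" of length 9; no pair shares a longer one.
Longest shared-prefix length: 9

9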